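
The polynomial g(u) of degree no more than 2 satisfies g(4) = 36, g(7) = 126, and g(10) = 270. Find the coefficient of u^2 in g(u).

3

Write g(u) = au^2 + bu + c. Substituting each data point gives a linear system:
  16a + 4b + c = 36
  49a + 7b + c = 126
  100a + 10b + c = 270
Solving the system yields a = 3, b = -3, c = 0.
So g(u) = 3u^2 - 3u.
The leading coefficient is 3.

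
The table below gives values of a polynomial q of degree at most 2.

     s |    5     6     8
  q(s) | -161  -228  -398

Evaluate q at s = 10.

Using the Lagrange interpolation formula with nodes 5, 6, 8:
  L_0(s) = (s - 6)(s - 8) / 3
  L_1(s) = (s - 5)(s - 8) / -2
  L_2(s) = (s - 5)(s - 6) / 6
Then q(s) = -161·L_0(s) - 228·L_1(s) - 398·L_2(s).
Expanding and collecting terms gives q(s) = -6s^2 - s - 6.
Evaluating at s = 10: q(10) = -616.

-616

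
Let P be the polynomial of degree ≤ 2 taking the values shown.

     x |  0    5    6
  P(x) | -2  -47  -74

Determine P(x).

P(x) = -3x^2 + 6x - 2

Write P(x) = ax^2 + bx + c. Substituting each data point gives a linear system:
  c = -2
  25a + 5b + c = -47
  36a + 6b + c = -74
Solving the system yields a = -3, b = 6, c = -2.
So P(x) = -3x^2 + 6x - 2.
Check: P(0) = -2. ✓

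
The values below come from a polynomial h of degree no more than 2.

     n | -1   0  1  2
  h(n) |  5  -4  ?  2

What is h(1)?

On equispaced nodes a degree-2 polynomial has vanishing third forward difference, so
  - h(-1) + 3·h(0) - 3·h(1) + h(2) = 0.
Substituting the known values and solving for h(1):
  -3·h(1) = 15
  h(1) = -5.

-5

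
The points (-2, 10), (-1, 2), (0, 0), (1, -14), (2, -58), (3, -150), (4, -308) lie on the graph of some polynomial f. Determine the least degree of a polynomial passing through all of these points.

Forward differences of the values at x = -2, -1, 0, 1, 2, 3, 4:
  f  : 10  2  0  -14  -58  -150  -308
  Δ  : -8  -2  -14  -44  -92  -158
  Δ^2: 6  -12  -30  -48  -66
  Δ^3: -18  -18  -18  -18
  Δ^4: 0  0  0
  Δ^5: 0  0
  Δ^6: 0
The third differences are constant (-18) and nonzero, while all higher differences vanish, so the minimal degree is 3.

3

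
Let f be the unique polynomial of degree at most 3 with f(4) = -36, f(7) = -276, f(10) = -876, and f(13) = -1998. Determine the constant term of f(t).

4

Write f(t) = at^3 + bt^2 + ct + d. Substituting each data point gives a linear system:
  64a + 16b + 4c + d = -36
  343a + 49b + 7c + d = -276
  1000a + 100b + 10c + d = -876
  2197a + 169b + 13c + d = -1998
Solving the system yields a = -1, b = 1, c = 2, d = 4.
So f(t) = -t^3 + t^2 + 2t + 4.
The constant term is 4.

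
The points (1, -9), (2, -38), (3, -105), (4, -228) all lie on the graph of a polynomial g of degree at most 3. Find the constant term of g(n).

0

Write g(n) = an^3 + bn^2 + cn + d. Substituting each data point gives a linear system:
  a + b + c + d = -9
  8a + 4b + 2c + d = -38
  27a + 9b + 3c + d = -105
  64a + 16b + 4c + d = -228
Solving the system yields a = -3, b = -1, c = -5, d = 0.
So g(n) = -3n^3 - n^2 - 5n.
The constant term is 0.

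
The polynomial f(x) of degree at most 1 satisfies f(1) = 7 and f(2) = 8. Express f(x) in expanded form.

Using the Lagrange interpolation formula with nodes 1, 2:
  L_0(x) = (x - 2) / -1
  L_1(x) = (x - 1) / 1
Then f(x) = 7·L_0(x) + 8·L_1(x).
Expanding and collecting terms gives f(x) = x + 6.
Check: f(2) = 8. ✓

f(x) = x + 6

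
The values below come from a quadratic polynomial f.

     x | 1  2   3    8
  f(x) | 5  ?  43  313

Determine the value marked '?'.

19

The 3 known points determine the degree-2 polynomial uniquely.
Write f(x) = ax^2 + bx + c. Substituting each data point gives a linear system:
  a + b + c = 5
  9a + 3b + c = 43
  64a + 8b + c = 313
Solving the system yields a = 5, b = -1, c = 1.
So f(x) = 5x^2 - x + 1.
Then f(2) = 19.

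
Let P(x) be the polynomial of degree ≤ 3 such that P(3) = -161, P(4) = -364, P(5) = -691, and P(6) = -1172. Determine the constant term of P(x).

Write P(x) = ax^3 + bx^2 + cx + d. Substituting each data point gives a linear system:
  27a + 9b + 3c + d = -161
  64a + 16b + 4c + d = -364
  125a + 25b + 5c + d = -691
  216a + 36b + 6c + d = -1172
Solving the system yields a = -5, b = -2, c = -4, d = 4.
So P(x) = -5x^3 - 2x^2 - 4x + 4.
The constant term is 4.

4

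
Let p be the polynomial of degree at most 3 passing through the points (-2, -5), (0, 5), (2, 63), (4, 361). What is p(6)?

1091

Forward differences of the values at n = -2, 0, 2, 4:
  p  : -5  5  63  361
  Δ  : 10  58  298
  Δ^2: 48  240
  Δ^3: 192
The third differences are constant, confirming degree 3.
Interpolating (Newton forward form) and evaluating at n = 6 gives p(6) = 1091.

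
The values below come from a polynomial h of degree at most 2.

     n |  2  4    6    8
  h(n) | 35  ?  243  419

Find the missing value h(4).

115

The 3 known points determine the degree-2 polynomial uniquely.
Write h(n) = an^2 + bn + c. Substituting each data point gives a linear system:
  4a + 2b + c = 35
  36a + 6b + c = 243
  64a + 8b + c = 419
Solving the system yields a = 6, b = 4, c = 3.
So h(n) = 6n² + 4n + 3.
Then h(4) = 115.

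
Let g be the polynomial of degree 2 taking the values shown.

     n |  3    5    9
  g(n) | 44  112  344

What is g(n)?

Write g(n) = an^2 + bn + c. Substituting each data point gives a linear system:
  9a + 3b + c = 44
  25a + 5b + c = 112
  81a + 9b + c = 344
Solving the system yields a = 4, b = 2, c = 2.
So g(n) = 4n^2 + 2n + 2.
Check: g(5) = 112. ✓

g(n) = 4n^2 + 2n + 2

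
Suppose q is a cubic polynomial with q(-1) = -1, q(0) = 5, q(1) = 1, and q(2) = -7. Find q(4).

Write q(x) = ax^3 + bx^2 + cx + d. Substituting each data point gives a linear system:
  -a + b - c + d = -1
  d = 5
  a + b + c + d = 1
  8a + 4b + 2c + d = -7
Solving the system yields a = 1, b = -5, c = 0, d = 5.
So q(x) = x³ - 5x² + 5.
Then q(4) = -11.

-11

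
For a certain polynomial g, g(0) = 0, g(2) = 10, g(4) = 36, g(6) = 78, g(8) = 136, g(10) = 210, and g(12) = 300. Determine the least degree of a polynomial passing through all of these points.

2

Forward differences of the values at s = 0, 2, 4, 6, 8, 10, 12:
  g  : 0  10  36  78  136  210  300
  Δ  : 10  26  42  58  74  90
  Δ^2: 16  16  16  16  16
  Δ^3: 0  0  0  0
  Δ^4: 0  0  0
  Δ^5: 0  0
  Δ^6: 0
The second differences are constant (16) and nonzero, while all higher differences vanish, so the minimal degree is 2.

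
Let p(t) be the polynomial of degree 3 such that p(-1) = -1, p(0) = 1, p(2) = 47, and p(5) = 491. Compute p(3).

Using the Lagrange interpolation formula with nodes -1, 0, 2, 5:
  L_0(t) = t(t - 2)(t - 5) / -18
  L_1(t) = (t + 1)(t - 2)(t - 5) / 10
  L_2(t) = (t + 1)t(t - 5) / -18
  L_3(t) = (t + 1)t(t - 2) / 90
Then p(t) = -1·L_0(t) + 1·L_1(t) + 47·L_2(t) + 491·L_3(t).
Expanding and collecting terms gives p(t) = 3t^3 + 4t^2 + 3t + 1.
Evaluating at t = 3: p(3) = 127.

127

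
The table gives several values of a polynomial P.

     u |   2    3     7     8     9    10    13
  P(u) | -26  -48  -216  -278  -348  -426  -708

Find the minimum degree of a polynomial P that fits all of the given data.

2

Divided differences on the nodes 2, 3, 7, 8, 9, 10, 13:
  order 0: -26  -48  -216  -278  -348  -426  -708
  order 1: -22  -42  -62  -70  -78  -94
  order 2: -4  -4  -4  -4  -4
  order 3: 0  0  0  0
  order 4: 0  0  0
  order 5: 0  0
  order 6: 0
The order-2 divided differences are all -4 (nonzero) and every higher order vanishes, so the data lies on a polynomial of degree exactly 2.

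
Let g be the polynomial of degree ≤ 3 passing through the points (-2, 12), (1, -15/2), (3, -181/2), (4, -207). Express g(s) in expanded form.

Write g(s) = as^3 + bs^2 + cs + d. Substituting each data point gives a linear system:
  -8a + 4b - 2c + d = 12
  a + b + c + d = -15/2
  27a + 9b + 3c + d = -181/2
  64a + 16b + 4c + d = -207
Solving the system yields a = -3, b = -1, c = 3/2, d = -5.
So g(s) = -3s^3 - s^2 + (3/2)s - 5.
Check: g(4) = -207. ✓

g(s) = -3s^3 - s^2 + (3/2)s - 5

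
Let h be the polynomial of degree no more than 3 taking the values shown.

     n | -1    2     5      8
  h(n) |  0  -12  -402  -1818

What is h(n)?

Using the Lagrange interpolation formula with nodes -1, 2, 5, 8:
  L_0(n) = (n - 2)(n - 5)(n - 8) / -162
  L_1(n) = (n + 1)(n - 5)(n - 8) / 54
  L_2(n) = (n + 1)(n - 2)(n - 8) / -54
  L_3(n) = (n + 1)(n - 2)(n - 5) / 162
Then h(n) = 0·L_0(n) - 12·L_1(n) - 402·L_2(n) - 1818·L_3(n).
Expanding and collecting terms gives h(n) = -4n^3 + 3n^2 + 5n - 2.
Check: h(8) = -1818. ✓

h(n) = -4n^3 + 3n^2 + 5n - 2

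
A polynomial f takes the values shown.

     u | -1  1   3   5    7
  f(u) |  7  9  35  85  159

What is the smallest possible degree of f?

Forward differences of the values at u = -1, 1, 3, 5, 7:
  f  : 7  9  35  85  159
  Δ  : 2  26  50  74
  Δ^2: 24  24  24
  Δ^3: 0  0
  Δ^4: 0
The second differences are constant (24) and nonzero, while all higher differences vanish, so the minimal degree is 2.

2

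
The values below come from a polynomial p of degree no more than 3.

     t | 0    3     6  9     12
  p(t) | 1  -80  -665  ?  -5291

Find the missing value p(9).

-2240

The 4 known points determine the degree-3 polynomial uniquely.
Write p(t) = at^3 + bt^2 + ct + d. Substituting each data point gives a linear system:
  d = 1
  27a + 9b + 3c + d = -80
  216a + 36b + 6c + d = -665
  1728a + 144b + 12c + d = -5291
Solving the system yields a = -3, b = -1, c = 3, d = 1.
So p(t) = -3t³ - t² + 3t + 1.
Then p(9) = -2240.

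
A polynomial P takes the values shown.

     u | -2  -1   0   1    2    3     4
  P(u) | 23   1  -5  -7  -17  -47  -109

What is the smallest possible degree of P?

Forward differences of the values at u = -2, -1, 0, 1, 2, 3, 4:
  P  : 23  1  -5  -7  -17  -47  -109
  Δ  : -22  -6  -2  -10  -30  -62
  Δ^2: 16  4  -8  -20  -32
  Δ^3: -12  -12  -12  -12
  Δ^4: 0  0  0
  Δ^5: 0  0
  Δ^6: 0
The third differences are constant (-12) and nonzero, while all higher differences vanish, so the minimal degree is 3.

3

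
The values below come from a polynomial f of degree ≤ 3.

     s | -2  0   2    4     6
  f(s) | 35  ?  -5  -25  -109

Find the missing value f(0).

The 4 known points determine the degree-3 polynomial uniquely.
Write f(s) = as^3 + bs^2 + cs + d. Substituting each data point gives a linear system:
  -8a + 4b - 2c + d = 35
  8a + 4b + 2c + d = -5
  64a + 16b + 4c + d = -25
  216a + 36b + 6c + d = -109
Solving the system yields a = -1, b = 4, c = -6, d = -1.
So f(s) = -s^3 + 4s^2 - 6s - 1.
Then f(0) = -1.

-1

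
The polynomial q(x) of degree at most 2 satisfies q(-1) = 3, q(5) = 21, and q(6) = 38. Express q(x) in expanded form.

Using the Lagrange interpolation formula with nodes -1, 5, 6:
  L_0(x) = (x - 5)(x - 6) / 42
  L_1(x) = (x + 1)(x - 6) / -6
  L_2(x) = (x + 1)(x - 5) / 7
Then q(x) = 3·L_0(x) + 21·L_1(x) + 38·L_2(x).
Expanding and collecting terms gives q(x) = 2x^2 - 5x - 4.
Check: q(6) = 38. ✓

q(x) = 2x^2 - 5x - 4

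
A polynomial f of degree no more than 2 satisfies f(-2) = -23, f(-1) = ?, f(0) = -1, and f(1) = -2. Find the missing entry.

The 3 known points determine the degree-2 polynomial uniquely.
Write f(n) = an^2 + bn + c. Substituting each data point gives a linear system:
  4a - 2b + c = -23
  c = -1
  a + b + c = -2
Solving the system yields a = -4, b = 3, c = -1.
So f(n) = -4n^2 + 3n - 1.
Then f(-1) = -8.

-8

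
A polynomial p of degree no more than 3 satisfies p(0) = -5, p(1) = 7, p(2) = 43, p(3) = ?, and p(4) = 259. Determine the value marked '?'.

The 4 known points determine the degree-3 polynomial uniquely.
Write p(u) = au^3 + bu^2 + cu + d. Substituting each data point gives a linear system:
  d = -5
  a + b + c + d = 7
  8a + 4b + 2c + d = 43
  64a + 16b + 4c + d = 259
Solving the system yields a = 3, b = 3, c = 6, d = -5.
So p(u) = 3u^3 + 3u^2 + 6u - 5.
Then p(3) = 121.

121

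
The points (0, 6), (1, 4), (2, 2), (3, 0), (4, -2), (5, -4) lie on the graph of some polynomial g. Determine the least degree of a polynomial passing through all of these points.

1

Forward differences of the values at n = 0, 1, 2, 3, 4, 5:
  g  : 6  4  2  0  -2  -4
  Δ  : -2  -2  -2  -2  -2
  Δ^2: 0  0  0  0
  Δ^3: 0  0  0
  Δ^4: 0  0
  Δ^5: 0
The first differences are constant (-2) and nonzero, while all higher differences vanish, so the minimal degree is 1.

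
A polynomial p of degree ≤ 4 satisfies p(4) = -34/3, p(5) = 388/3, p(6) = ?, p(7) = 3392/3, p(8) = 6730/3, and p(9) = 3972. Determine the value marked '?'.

On equispaced nodes a degree-4 polynomial has vanishing fifth forward difference, so
  - p(4) + 5·p(5) - 10·p(6) + 10·p(7) - 5·p(8) + p(9) = 0.
Substituting the known values and solving for p(6):
  -10·p(6) = -4720
  p(6) = 472.

472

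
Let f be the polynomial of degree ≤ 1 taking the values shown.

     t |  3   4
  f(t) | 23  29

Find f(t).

Using the Lagrange interpolation formula with nodes 3, 4:
  L_0(t) = (t - 4) / -1
  L_1(t) = (t - 3) / 1
Then f(t) = 23·L_0(t) + 29·L_1(t).
Expanding and collecting terms gives f(t) = 6t + 5.
Check: f(4) = 29. ✓

f(t) = 6t + 5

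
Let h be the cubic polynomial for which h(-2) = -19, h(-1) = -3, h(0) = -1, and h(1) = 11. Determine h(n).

h(n) = 4n^3 + 5n^2 + 3n - 1

Using the Lagrange interpolation formula with nodes -2, -1, 0, 1:
  L_0(n) = (n + 1)n(n - 1) / -6
  L_1(n) = (n + 2)n(n - 1) / 2
  L_2(n) = (n + 2)(n + 1)(n - 1) / -2
  L_3(n) = (n + 2)(n + 1)n / 6
Then h(n) = -19·L_0(n) - 3·L_1(n) - 1·L_2(n) + 11·L_3(n).
Expanding and collecting terms gives h(n) = 4n^3 + 5n^2 + 3n - 1.
Check: h(1) = 11. ✓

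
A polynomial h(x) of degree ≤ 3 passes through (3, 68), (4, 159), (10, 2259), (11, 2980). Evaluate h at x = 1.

0

Write h(x) = ax^3 + bx^2 + cx + d. Substituting each data point gives a linear system:
  27a + 9b + 3c + d = 68
  64a + 16b + 4c + d = 159
  1000a + 100b + 10c + d = 2259
  1331a + 121b + 11c + d = 2980
Solving the system yields a = 2, b = 3, c = -4, d = -1.
So h(x) = 2x³ + 3x² - 4x - 1.
Then h(1) = 0.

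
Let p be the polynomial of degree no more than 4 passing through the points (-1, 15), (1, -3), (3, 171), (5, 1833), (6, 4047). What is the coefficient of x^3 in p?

-5

Write p(x) = ax^4 + bx^3 + cx^2 + dx + e. Substituting each data point gives a linear system:
  a - b + c - d + e = 15
  a + b + c + d + e = -3
  81a + 27b + 9c + 3d + e = 171
  625a + 125b + 25c + 5d + e = 1833
  1296a + 216b + 36c + 6d + e = 4047
Solving the system yields a = 4, b = -5, c = -1, d = -4, e = 3.
So p(x) = 4x⁴ - 5x³ - x² - 4x + 3.
The coefficient of x^3 is -5.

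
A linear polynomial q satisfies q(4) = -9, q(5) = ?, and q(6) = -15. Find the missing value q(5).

-12

On equispaced nodes a degree-1 polynomial has vanishing second forward difference, so
  q(4) - 2·q(5) + q(6) = 0.
Substituting the known values and solving for q(5):
  -2·q(5) = 24
  q(5) = -12.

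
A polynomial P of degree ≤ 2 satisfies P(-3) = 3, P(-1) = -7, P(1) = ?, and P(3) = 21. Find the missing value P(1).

The 3 known points determine the degree-2 polynomial uniquely.
Write P(t) = at^2 + bt + c. Substituting each data point gives a linear system:
  9a - 3b + c = 3
  a - b + c = -7
  9a + 3b + c = 21
Solving the system yields a = 2, b = 3, c = -6.
So P(t) = 2t^2 + 3t - 6.
Then P(1) = -1.

-1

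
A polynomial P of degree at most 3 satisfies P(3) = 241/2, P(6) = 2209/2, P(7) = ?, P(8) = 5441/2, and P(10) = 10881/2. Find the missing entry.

The 4 known points determine the degree-3 polynomial uniquely.
Write P(t) = at^3 + bt^2 + ct + d. Substituting each data point gives a linear system:
  27a + 9b + 3c + d = 241/2
  216a + 36b + 6c + d = 2209/2
  512a + 64b + 8c + d = 5441/2
  1000a + 100b + 10c + d = 10881/2
Solving the system yields a = 6, b = -6, c = 4, d = 1/2.
So P(t) = 6t^3 - 6t^2 + 4t + 1/2.
Then P(7) = 3585/2.

3585/2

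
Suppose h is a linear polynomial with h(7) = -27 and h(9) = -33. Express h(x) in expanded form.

h(x) = -3x - 6

Using the Lagrange interpolation formula with nodes 7, 9:
  L_0(x) = (x - 9) / -2
  L_1(x) = (x - 7) / 2
Then h(x) = -27·L_0(x) - 33·L_1(x).
Expanding and collecting terms gives h(x) = -3x - 6.
Check: h(7) = -27. ✓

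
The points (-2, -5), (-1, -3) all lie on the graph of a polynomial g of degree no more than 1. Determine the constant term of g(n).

Write g(n) = an + b. Substituting each data point gives a linear system:
  -2a + b = -5
  -a + b = -3
Solving the system yields a = 2, b = -1.
So g(n) = 2n - 1.
The constant term is -1.

-1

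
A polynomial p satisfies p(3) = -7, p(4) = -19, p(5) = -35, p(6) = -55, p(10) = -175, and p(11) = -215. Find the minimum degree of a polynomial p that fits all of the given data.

2

Divided differences on the nodes 3, 4, 5, 6, 10, 11:
  order 0: -7  -19  -35  -55  -175  -215
  order 1: -12  -16  -20  -30  -40
  order 2: -2  -2  -2  -2
  order 3: 0  0  0
  order 4: 0  0
  order 5: 0
The order-2 divided differences are all -2 (nonzero) and every higher order vanishes, so the data lies on a polynomial of degree exactly 2.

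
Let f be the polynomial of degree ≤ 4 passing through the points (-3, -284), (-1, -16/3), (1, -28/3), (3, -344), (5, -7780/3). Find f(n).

Write f(n) = an^4 + bn^3 + cn^2 + dn + e. Substituting each data point gives a linear system:
  81a - 27b + 9c - 3d + e = -284
  a - b + c - d + e = -16/3
  a + b + c + d + e = -28/3
  81a + 27b + 9c + 3d + e = -344
  625a + 125b + 25c + 5d + e = -7780/3
Solving the system yields a = -4, b = -1, c = 5/3, d = -1, e = -5.
So f(n) = -4n^4 - n^3 + (5/3)n^2 - n - 5.
Check: f(1) = -28/3. ✓

f(n) = -4n^4 - n^3 + (5/3)n^2 - n - 5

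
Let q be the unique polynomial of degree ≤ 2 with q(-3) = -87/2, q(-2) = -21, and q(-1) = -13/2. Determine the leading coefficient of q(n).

Write q(n) = an^2 + bn + c. Substituting each data point gives a linear system:
  9a - 3b + c = -87/2
  4a - 2b + c = -21
  a - b + c = -13/2
Solving the system yields a = -4, b = 5/2, c = 0.
So q(n) = -4n² + (5/2)n.
The leading coefficient is -4.

-4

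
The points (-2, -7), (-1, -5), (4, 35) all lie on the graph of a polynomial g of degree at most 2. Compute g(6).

65

Using the Lagrange interpolation formula with nodes -2, -1, 4:
  L_0(x) = (x + 1)(x - 4) / 6
  L_1(x) = (x + 2)(x - 4) / -5
  L_2(x) = (x + 2)(x + 1) / 30
Then g(x) = -7·L_0(x) - 5·L_1(x) + 35·L_2(x).
Expanding and collecting terms gives g(x) = x² + 5x - 1.
Evaluating at x = 6: g(6) = 65.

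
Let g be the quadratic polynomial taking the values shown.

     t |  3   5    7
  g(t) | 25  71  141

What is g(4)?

Write g(t) = at^2 + bt + c. Substituting each data point gives a linear system:
  9a + 3b + c = 25
  25a + 5b + c = 71
  49a + 7b + c = 141
Solving the system yields a = 3, b = -1, c = 1.
So g(t) = 3t^2 - t + 1.
Then g(4) = 45.

45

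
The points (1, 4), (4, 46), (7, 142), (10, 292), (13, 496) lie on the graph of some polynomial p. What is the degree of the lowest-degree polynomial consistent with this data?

Forward differences of the values at t = 1, 4, 7, 10, 13:
  p  : 4  46  142  292  496
  Δ  : 42  96  150  204
  Δ^2: 54  54  54
  Δ^3: 0  0
  Δ^4: 0
The second differences are constant (54) and nonzero, while all higher differences vanish, so the minimal degree is 2.

2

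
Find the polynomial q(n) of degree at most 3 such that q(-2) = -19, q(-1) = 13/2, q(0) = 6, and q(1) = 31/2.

Write q(n) = an^3 + bn^2 + cn + d. Substituting each data point gives a linear system:
  -8a + 4b - 2c + d = -19
  -a + b - c + d = 13/2
  d = 6
  a + b + c + d = 31/2
Solving the system yields a = 6, b = 5, c = -3/2, d = 6.
So q(n) = 6n^3 + 5n^2 - (3/2)n + 6.
Check: q(-2) = -19. ✓

q(n) = 6n^3 + 5n^2 - (3/2)n + 6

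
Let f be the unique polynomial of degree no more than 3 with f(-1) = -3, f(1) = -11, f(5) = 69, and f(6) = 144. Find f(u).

Write f(u) = au^3 + bu^2 + cu + d. Substituting each data point gives a linear system:
  -a + b - c + d = -3
  a + b + c + d = -11
  125a + 25b + 5c + d = 69
  216a + 36b + 6c + d = 144
Solving the system yields a = 1, b = -1, c = -5, d = -6.
So f(u) = u^3 - u^2 - 5u - 6.
Check: f(-1) = -3. ✓

f(u) = u^3 - u^2 - 5u - 6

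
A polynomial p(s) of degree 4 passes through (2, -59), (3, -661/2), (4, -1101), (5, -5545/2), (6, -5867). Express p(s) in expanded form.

p(s) = -5s^4 + 3s^3 - (3/2)s^2 + 4s - 5

Write p(s) = as^4 + bs^3 + cs^2 + ds + e. Substituting each data point gives a linear system:
  16a + 8b + 4c + 2d + e = -59
  81a + 27b + 9c + 3d + e = -661/2
  256a + 64b + 16c + 4d + e = -1101
  625a + 125b + 25c + 5d + e = -5545/2
  1296a + 216b + 36c + 6d + e = -5867
Solving the system yields a = -5, b = 3, c = -3/2, d = 4, e = -5.
So p(s) = -5s⁴ + 3s³ - (3/2)s² + 4s - 5.
Check: p(5) = -5545/2. ✓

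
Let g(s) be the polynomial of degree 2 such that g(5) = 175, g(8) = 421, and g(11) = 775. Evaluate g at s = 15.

1415

Write g(s) = as^2 + bs + c. Substituting each data point gives a linear system:
  25a + 5b + c = 175
  64a + 8b + c = 421
  121a + 11b + c = 775
Solving the system yields a = 6, b = 4, c = 5.
So g(s) = 6s² + 4s + 5.
Then g(15) = 1415.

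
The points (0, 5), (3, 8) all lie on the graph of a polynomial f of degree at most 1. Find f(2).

Write f(s) = as + b. Substituting each data point gives a linear system:
  b = 5
  3a + b = 8
Solving the system yields a = 1, b = 5.
So f(s) = s + 5.
Then f(2) = 7.

7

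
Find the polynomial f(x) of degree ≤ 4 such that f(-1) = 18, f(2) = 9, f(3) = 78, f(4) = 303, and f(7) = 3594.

Using the Lagrange interpolation formula with nodes -1, 2, 3, 4, 7:
  L_0(x) = (x - 2)(x - 3)(x - 4)(x - 7) / 480
  L_1(x) = (x + 1)(x - 3)(x - 4)(x - 7) / -30
  L_2(x) = (x + 1)(x - 2)(x - 4)(x - 7) / 16
  L_3(x) = (x + 1)(x - 2)(x - 3)(x - 7) / -30
  L_4(x) = (x + 1)(x - 2)(x - 3)(x - 4) / 480
Then f(x) = 18·L_0(x) + 9·L_1(x) + 78·L_2(x) + 303·L_3(x) + 3594·L_4(x).
Expanding and collecting terms gives f(x) = 2x^4 - 4x^3 + 4x^2 - 5x + 3.
Check: f(3) = 78. ✓

f(x) = 2x^4 - 4x^3 + 4x^2 - 5x + 3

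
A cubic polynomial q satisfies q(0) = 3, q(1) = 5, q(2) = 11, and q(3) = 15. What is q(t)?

Using the Lagrange interpolation formula with nodes 0, 1, 2, 3:
  L_0(t) = (t - 1)(t - 2)(t - 3) / -6
  L_1(t) = t(t - 2)(t - 3) / 2
  L_2(t) = t(t - 1)(t - 3) / -2
  L_3(t) = t(t - 1)(t - 2) / 6
Then q(t) = 3·L_0(t) + 5·L_1(t) + 11·L_2(t) + 15·L_3(t).
Expanding and collecting terms gives q(t) = -t³ + 5t² - 2t + 3.
Check: q(3) = 15. ✓

q(t) = -t^3 + 5t^2 - 2t + 3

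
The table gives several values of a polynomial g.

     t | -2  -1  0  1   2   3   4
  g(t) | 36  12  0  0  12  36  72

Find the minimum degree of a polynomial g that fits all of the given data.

Forward differences of the values at t = -2, -1, 0, 1, 2, 3, 4:
  g  : 36  12  0  0  12  36  72
  Δ  : -24  -12  0  12  24  36
  Δ^2: 12  12  12  12  12
  Δ^3: 0  0  0  0
  Δ^4: 0  0  0
  Δ^5: 0  0
  Δ^6: 0
The second differences are constant (12) and nonzero, while all higher differences vanish, so the minimal degree is 2.

2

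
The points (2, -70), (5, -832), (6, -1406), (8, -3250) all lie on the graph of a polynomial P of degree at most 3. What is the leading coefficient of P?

Write P(u) = au^3 + bu^2 + cu + d. Substituting each data point gives a linear system:
  8a + 4b + 2c + d = -70
  125a + 25b + 5c + d = -832
  216a + 36b + 6c + d = -1406
  512a + 64b + 8c + d = -3250
Solving the system yields a = -6, b = -2, c = -6, d = -2.
So P(u) = -6u^3 - 2u^2 - 6u - 2.
The leading coefficient is -6.

-6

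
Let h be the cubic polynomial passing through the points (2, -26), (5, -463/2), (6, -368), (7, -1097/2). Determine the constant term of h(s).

1

Write h(s) = as^3 + bs^2 + cs + d. Substituting each data point gives a linear system:
  8a + 4b + 2c + d = -26
  125a + 25b + 5c + d = -463/2
  216a + 36b + 6c + d = -368
  343a + 49b + 7c + d = -1097/2
Solving the system yields a = -1, b = -4, c = -3/2, d = 1.
So h(s) = -s^3 - 4s^2 - (3/2)s + 1.
The constant term is 1.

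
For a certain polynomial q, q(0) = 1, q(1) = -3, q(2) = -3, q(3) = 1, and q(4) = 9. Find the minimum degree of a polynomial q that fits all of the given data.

2

Forward differences of the values at n = 0, 1, 2, 3, 4:
  q  : 1  -3  -3  1  9
  Δ  : -4  0  4  8
  Δ^2: 4  4  4
  Δ^3: 0  0
  Δ^4: 0
The second differences are constant (4) and nonzero, while all higher differences vanish, so the minimal degree is 2.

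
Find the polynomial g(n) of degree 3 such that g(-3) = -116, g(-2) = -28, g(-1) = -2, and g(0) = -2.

g(n) = 6n^3 + 5n^2 - n - 2

Using the Lagrange interpolation formula with nodes -3, -2, -1, 0:
  L_0(n) = (n + 2)(n + 1)n / -6
  L_1(n) = (n + 3)(n + 1)n / 2
  L_2(n) = (n + 3)(n + 2)n / -2
  L_3(n) = (n + 3)(n + 2)(n + 1) / 6
Then g(n) = -116·L_0(n) - 28·L_1(n) - 2·L_2(n) - 2·L_3(n).
Expanding and collecting terms gives g(n) = 6n^3 + 5n^2 - n - 2.
Check: g(0) = -2. ✓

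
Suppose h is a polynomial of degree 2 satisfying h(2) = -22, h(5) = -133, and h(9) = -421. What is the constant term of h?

2

Write h(t) = at^2 + bt + c. Substituting each data point gives a linear system:
  4a + 2b + c = -22
  25a + 5b + c = -133
  81a + 9b + c = -421
Solving the system yields a = -5, b = -2, c = 2.
So h(t) = -5t² - 2t + 2.
The constant term is 2.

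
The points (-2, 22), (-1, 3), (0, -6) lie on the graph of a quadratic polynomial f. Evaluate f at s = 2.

Write f(s) = as^2 + bs + c. Substituting each data point gives a linear system:
  4a - 2b + c = 22
  a - b + c = 3
  c = -6
Solving the system yields a = 5, b = -4, c = -6.
So f(s) = 5s^2 - 4s - 6.
Then f(2) = 6.

6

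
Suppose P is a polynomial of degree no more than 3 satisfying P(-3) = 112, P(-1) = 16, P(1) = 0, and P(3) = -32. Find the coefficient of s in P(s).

-6

Write P(s) = as^3 + bs^2 + cs + d. Substituting each data point gives a linear system:
  -27a + 9b - 3c + d = 112
  -a + b - c + d = 16
  a + b + c + d = 0
  27a + 9b + 3c + d = -32
Solving the system yields a = -2, b = 4, c = -6, d = 4.
So P(s) = -2s^3 + 4s^2 - 6s + 4.
The coefficient of s is -6.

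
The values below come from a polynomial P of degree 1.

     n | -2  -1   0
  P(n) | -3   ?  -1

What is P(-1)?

On equispaced nodes a degree-1 polynomial has vanishing second forward difference, so
  P(-2) - 2·P(-1) + P(0) = 0.
Substituting the known values and solving for P(-1):
  -2·P(-1) = 4
  P(-1) = -2.

-2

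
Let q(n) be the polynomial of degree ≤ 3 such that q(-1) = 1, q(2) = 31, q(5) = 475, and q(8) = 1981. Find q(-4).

Forward differences of the values at n = -1, 2, 5, 8:
  q  : 1  31  475  1981
  Δ  : 30  444  1506
  Δ^2: 414  1062
  Δ^3: 648
The third differences are constant, confirming degree 3.
Interpolating (Newton forward form) and evaluating at n = -4 gives q(-4) = -263.

-263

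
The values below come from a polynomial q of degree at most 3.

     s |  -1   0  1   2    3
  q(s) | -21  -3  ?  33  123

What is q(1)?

The 4 known points determine the degree-3 polynomial uniquely.
Write q(s) = as^3 + bs^2 + cs + d. Substituting each data point gives a linear system:
  -a + b - c + d = -21
  d = -3
  8a + 4b + 2c + d = 33
  27a + 9b + 3c + d = 123
Solving the system yields a = 6, b = -6, c = 6, d = -3.
So q(s) = 6s^3 - 6s^2 + 6s - 3.
Then q(1) = 3.

3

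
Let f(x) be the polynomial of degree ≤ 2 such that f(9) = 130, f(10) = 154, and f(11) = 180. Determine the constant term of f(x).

Write f(x) = ax^2 + bx + c. Substituting each data point gives a linear system:
  81a + 9b + c = 130
  100a + 10b + c = 154
  121a + 11b + c = 180
Solving the system yields a = 1, b = 5, c = 4.
So f(x) = x² + 5x + 4.
The constant term is 4.

4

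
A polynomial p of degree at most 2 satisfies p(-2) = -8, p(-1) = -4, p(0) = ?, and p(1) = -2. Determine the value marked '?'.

On equispaced nodes a degree-2 polynomial has vanishing third forward difference, so
  - p(-2) + 3·p(-1) - 3·p(0) + p(1) = 0.
Substituting the known values and solving for p(0):
  -3·p(0) = 6
  p(0) = -2.

-2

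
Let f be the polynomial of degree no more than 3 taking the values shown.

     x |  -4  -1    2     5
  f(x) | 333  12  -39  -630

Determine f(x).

Using the Lagrange interpolation formula with nodes -4, -1, 2, 5:
  L_0(x) = (x + 1)(x - 2)(x - 5) / -162
  L_1(x) = (x + 4)(x - 2)(x - 5) / 54
  L_2(x) = (x + 4)(x + 1)(x - 5) / -54
  L_3(x) = (x + 4)(x + 1)(x - 2) / 162
Then f(x) = 333·L_0(x) + 12·L_1(x) - 39·L_2(x) - 630·L_3(x).
Expanding and collecting terms gives f(x) = -5x^3 - 2x + 5.
Check: f(-4) = 333. ✓

f(x) = -5x^3 - 2x + 5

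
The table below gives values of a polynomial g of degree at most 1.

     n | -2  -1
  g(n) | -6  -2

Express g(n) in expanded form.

g(n) = 4n + 2

Write g(n) = an + b. Substituting each data point gives a linear system:
  -2a + b = -6
  -a + b = -2
Solving the system yields a = 4, b = 2.
So g(n) = 4n + 2.
Check: g(-2) = -6. ✓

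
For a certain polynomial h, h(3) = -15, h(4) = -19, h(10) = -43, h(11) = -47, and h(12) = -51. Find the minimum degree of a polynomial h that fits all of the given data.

Divided differences on the nodes 3, 4, 10, 11, 12:
  order 0: -15  -19  -43  -47  -51
  order 1: -4  -4  -4  -4
  order 2: 0  0  0
  order 3: 0  0
  order 4: 0
The order-1 divided differences are all -4 (nonzero) and every higher order vanishes, so the data lies on a polynomial of degree exactly 1.

1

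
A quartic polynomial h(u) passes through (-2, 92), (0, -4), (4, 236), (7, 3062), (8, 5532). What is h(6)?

1532

Write h(u) = au^4 + bu^3 + cu^2 + du + e. Substituting each data point gives a linear system:
  16a - 8b + 4c - 2d + e = 92
  e = -4
  256a + 64b + 16c + 4d + e = 236
  2401a + 343b + 49c + 7d + e = 3062
  4096a + 512b + 64c + 8d + e = 5532
Solving the system yields a = 2, b = -6, c = 6, d = 4, e = -4.
So h(u) = 2u^4 - 6u^3 + 6u^2 + 4u - 4.
Then h(6) = 1532.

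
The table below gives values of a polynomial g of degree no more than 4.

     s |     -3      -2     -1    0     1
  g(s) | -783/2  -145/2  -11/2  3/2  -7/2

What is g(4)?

-3541/2

Forward differences of the values at s = -3, -2, -1, 0, 1:
  g  : -783/2  -145/2  -11/2  3/2  -7/2
  Δ  : 319  67  7  -5
  Δ^2: -252  -60  -12
  Δ^3: 192  48
  Δ^4: -144
The fourth differences are constant, confirming degree 4.
Interpolating (Newton forward form) and evaluating at s = 4 gives g(4) = -3541/2.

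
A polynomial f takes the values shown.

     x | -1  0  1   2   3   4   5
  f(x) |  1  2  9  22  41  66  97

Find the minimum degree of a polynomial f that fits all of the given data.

Forward differences of the values at x = -1, 0, 1, 2, 3, 4, 5:
  f  : 1  2  9  22  41  66  97
  Δ  : 1  7  13  19  25  31
  Δ^2: 6  6  6  6  6
  Δ^3: 0  0  0  0
  Δ^4: 0  0  0
  Δ^5: 0  0
  Δ^6: 0
The second differences are constant (6) and nonzero, while all higher differences vanish, so the minimal degree is 2.

2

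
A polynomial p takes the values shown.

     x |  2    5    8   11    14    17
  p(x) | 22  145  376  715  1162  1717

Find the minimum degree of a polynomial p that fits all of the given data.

Forward differences of the values at x = 2, 5, 8, 11, 14, 17:
  p  : 22  145  376  715  1162  1717
  Δ  : 123  231  339  447  555
  Δ^2: 108  108  108  108
  Δ^3: 0  0  0
  Δ^4: 0  0
  Δ^5: 0
The second differences are constant (108) and nonzero, while all higher differences vanish, so the minimal degree is 2.

2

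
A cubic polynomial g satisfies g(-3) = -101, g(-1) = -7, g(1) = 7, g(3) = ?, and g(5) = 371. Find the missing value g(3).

85

The 4 known points determine the degree-3 polynomial uniquely.
Write g(s) = as^3 + bs^2 + cs + d. Substituting each data point gives a linear system:
  -27a + 9b - 3c + d = -101
  -a + b - c + d = -7
  a + b + c + d = 7
  125a + 25b + 5c + d = 371
Solving the system yields a = 3, b = -1, c = 4, d = 1.
So g(s) = 3s³ - s² + 4s + 1.
Then g(3) = 85.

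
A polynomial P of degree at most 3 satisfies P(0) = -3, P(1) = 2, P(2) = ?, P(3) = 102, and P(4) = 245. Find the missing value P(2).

The 4 known points determine the degree-3 polynomial uniquely.
Write P(s) = as^3 + bs^2 + cs + d. Substituting each data point gives a linear system:
  d = -3
  a + b + c + d = 2
  27a + 9b + 3c + d = 102
  64a + 16b + 4c + d = 245
Solving the system yields a = 4, b = -1, c = 2, d = -3.
So P(s) = 4s^3 - s^2 + 2s - 3.
Then P(2) = 29.

29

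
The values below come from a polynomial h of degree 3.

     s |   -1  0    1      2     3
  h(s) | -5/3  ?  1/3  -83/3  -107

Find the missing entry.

1

The 4 known points determine the degree-3 polynomial uniquely.
Write h(s) = as^3 + bs^2 + cs + d. Substituting each data point gives a linear system:
  -a + b - c + d = -5/3
  a + b + c + d = 1/3
  8a + 4b + 2c + d = -83/3
  27a + 9b + 3c + d = -107
Solving the system yields a = -4, b = -5/3, c = 5, d = 1.
So h(s) = -4s^3 - (5/3)s^2 + 5s + 1.
Then h(0) = 1.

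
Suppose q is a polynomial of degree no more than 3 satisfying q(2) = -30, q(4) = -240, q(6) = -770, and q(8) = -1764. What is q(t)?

Using the Lagrange interpolation formula with nodes 2, 4, 6, 8:
  L_0(t) = (t - 4)(t - 6)(t - 8) / -48
  L_1(t) = (t - 2)(t - 6)(t - 8) / 16
  L_2(t) = (t - 2)(t - 4)(t - 8) / -16
  L_3(t) = (t - 2)(t - 4)(t - 6) / 48
Then q(t) = -30·L_0(t) - 240·L_1(t) - 770·L_2(t) - 1764·L_3(t).
Expanding and collecting terms gives q(t) = -3t³ - 4t² + 3t + 4.
Check: q(6) = -770. ✓

q(t) = -3t^3 - 4t^2 + 3t + 4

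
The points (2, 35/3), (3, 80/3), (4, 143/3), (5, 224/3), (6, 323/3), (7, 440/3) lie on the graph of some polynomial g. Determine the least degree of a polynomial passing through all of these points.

2

Forward differences of the values at s = 2, 3, 4, 5, 6, 7:
  g  : 35/3  80/3  143/3  224/3  323/3  440/3
  Δ  : 15  21  27  33  39
  Δ^2: 6  6  6  6
  Δ^3: 0  0  0
  Δ^4: 0  0
  Δ^5: 0
The second differences are constant (6) and nonzero, while all higher differences vanish, so the minimal degree is 2.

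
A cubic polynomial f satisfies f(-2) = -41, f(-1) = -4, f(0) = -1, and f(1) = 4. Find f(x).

f(x) = 6x^3 + x^2 - 2x - 1

Write f(x) = ax^3 + bx^2 + cx + d. Substituting each data point gives a linear system:
  -8a + 4b - 2c + d = -41
  -a + b - c + d = -4
  d = -1
  a + b + c + d = 4
Solving the system yields a = 6, b = 1, c = -2, d = -1.
So f(x) = 6x^3 + x^2 - 2x - 1.
Check: f(-1) = -4. ✓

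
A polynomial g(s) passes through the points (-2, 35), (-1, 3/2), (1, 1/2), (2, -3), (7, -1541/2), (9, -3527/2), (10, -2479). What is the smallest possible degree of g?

3

Divided differences on the nodes -2, -1, 1, 2, 7, 9, 10:
  order 0: 35  3/2  1/2  -3  -1541/2  -3527/2  -2479
  order 1: -67/2  -1/2  -7/2  -307/2  -993/2  -1431/2
  order 2: 11  -1  -25  -49  -73
  order 3: -3  -3  -3  -3
  order 4: 0  0  0
  order 5: 0  0
  order 6: 0
The order-3 divided differences are all -3 (nonzero) and every higher order vanishes, so the data lies on a polynomial of degree exactly 3.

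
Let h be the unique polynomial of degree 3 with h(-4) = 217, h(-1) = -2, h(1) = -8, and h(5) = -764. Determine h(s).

h(s) = -5s^3 - 6s^2 + 2s + 1

Write h(s) = as^3 + bs^2 + cs + d. Substituting each data point gives a linear system:
  -64a + 16b - 4c + d = 217
  -a + b - c + d = -2
  a + b + c + d = -8
  125a + 25b + 5c + d = -764
Solving the system yields a = -5, b = -6, c = 2, d = 1.
So h(s) = -5s^3 - 6s^2 + 2s + 1.
Check: h(1) = -8. ✓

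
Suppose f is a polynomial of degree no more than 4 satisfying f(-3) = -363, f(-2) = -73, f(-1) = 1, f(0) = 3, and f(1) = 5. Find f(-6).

-5049

Using the Lagrange interpolation formula with nodes -3, -2, -1, 0, 1:
  L_0(t) = (t + 2)(t + 1)t(t - 1) / 24
  L_1(t) = (t + 3)(t + 1)t(t - 1) / -6
  L_2(t) = (t + 3)(t + 2)t(t - 1) / 4
  L_3(t) = (t + 3)(t + 2)(t + 1)(t - 1) / -6
  L_4(t) = (t + 3)(t + 2)(t + 1)t / 24
Then f(t) = -363·L_0(t) - 73·L_1(t) + 1·L_2(t) + 3·L_3(t) + 5·L_4(t).
Expanding and collecting terms gives f(t) = -3t⁴ + 6t³ + 3t² - 4t + 3.
Evaluating at t = -6: f(-6) = -5049.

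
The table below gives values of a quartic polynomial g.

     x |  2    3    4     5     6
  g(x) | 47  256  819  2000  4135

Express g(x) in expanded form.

Write g(x) = ax^4 + bx^3 + cx^2 + dx + e. Substituting each data point gives a linear system:
  16a + 8b + 4c + 2d + e = 47
  81a + 27b + 9c + 3d + e = 256
  256a + 64b + 16c + 4d + e = 819
  625a + 125b + 25c + 5d + e = 2000
  1296a + 216b + 36c + 6d + e = 4135
Solving the system yields a = 3, b = 2, c = -6, d = 6, e = -5.
So g(x) = 3x^4 + 2x^3 - 6x^2 + 6x - 5.
Check: g(4) = 819. ✓

g(x) = 3x^4 + 2x^3 - 6x^2 + 6x - 5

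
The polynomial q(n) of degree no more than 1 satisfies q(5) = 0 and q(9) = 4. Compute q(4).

-1

Write q(n) = an + b. Substituting each data point gives a linear system:
  5a + b = 0
  9a + b = 4
Solving the system yields a = 1, b = -5.
So q(n) = n - 5.
Then q(4) = -1.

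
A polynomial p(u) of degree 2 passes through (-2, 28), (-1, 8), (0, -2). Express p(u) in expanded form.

p(u) = 5u^2 - 5u - 2

Write p(u) = au^2 + bu + c. Substituting each data point gives a linear system:
  4a - 2b + c = 28
  a - b + c = 8
  c = -2
Solving the system yields a = 5, b = -5, c = -2.
So p(u) = 5u^2 - 5u - 2.
Check: p(-2) = 28. ✓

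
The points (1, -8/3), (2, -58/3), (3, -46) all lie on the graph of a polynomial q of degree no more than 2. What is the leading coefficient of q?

Write q(u) = au^2 + bu + c. Substituting each data point gives a linear system:
  a + b + c = -8/3
  4a + 2b + c = -58/3
  9a + 3b + c = -46
Solving the system yields a = -5, b = -5/3, c = 4.
So q(u) = -5u^2 - (5/3)u + 4.
The leading coefficient is -5.

-5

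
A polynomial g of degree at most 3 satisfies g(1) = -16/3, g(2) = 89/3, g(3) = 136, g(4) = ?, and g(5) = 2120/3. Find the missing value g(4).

1049/3

On equispaced nodes a degree-3 polynomial has vanishing fourth forward difference, so
  g(1) - 4·g(2) + 6·g(3) - 4·g(4) + g(5) = 0.
Substituting the known values and solving for g(4):
  -4·g(4) = -4196/3
  g(4) = 1049/3.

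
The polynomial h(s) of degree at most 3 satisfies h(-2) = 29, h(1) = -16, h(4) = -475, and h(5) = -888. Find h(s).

Using the Lagrange interpolation formula with nodes -2, 1, 4, 5:
  L_0(s) = (s - 1)(s - 4)(s - 5) / -126
  L_1(s) = (s + 2)(s - 4)(s - 5) / 36
  L_2(s) = (s + 2)(s - 1)(s - 5) / -18
  L_3(s) = (s + 2)(s - 1)(s - 4) / 28
Then h(s) = 29·L_0(s) - 16·L_1(s) - 475·L_2(s) - 888·L_3(s).
Expanding and collecting terms gives h(s) = -6s^3 - 5s^2 - 2s - 3.
Check: h(-2) = 29. ✓

h(s) = -6s^3 - 5s^2 - 2s - 3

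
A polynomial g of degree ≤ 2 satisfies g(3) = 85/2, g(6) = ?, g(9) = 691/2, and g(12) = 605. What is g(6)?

On equispaced nodes a degree-2 polynomial has vanishing third forward difference, so
  - g(3) + 3·g(6) - 3·g(9) + g(12) = 0.
Substituting the known values and solving for g(6):
  3·g(6) = 474
  g(6) = 158.

158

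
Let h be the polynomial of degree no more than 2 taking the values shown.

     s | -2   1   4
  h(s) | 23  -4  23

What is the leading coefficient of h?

Write h(s) = as^2 + bs + c. Substituting each data point gives a linear system:
  4a - 2b + c = 23
  a + b + c = -4
  16a + 4b + c = 23
Solving the system yields a = 3, b = -6, c = -1.
So h(s) = 3s² - 6s - 1.
The leading coefficient is 3.

3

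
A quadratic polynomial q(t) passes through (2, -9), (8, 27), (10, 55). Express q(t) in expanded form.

q(t) = t^2 - 4t - 5

Write q(t) = at^2 + bt + c. Substituting each data point gives a linear system:
  4a + 2b + c = -9
  64a + 8b + c = 27
  100a + 10b + c = 55
Solving the system yields a = 1, b = -4, c = -5.
So q(t) = t^2 - 4t - 5.
Check: q(2) = -9. ✓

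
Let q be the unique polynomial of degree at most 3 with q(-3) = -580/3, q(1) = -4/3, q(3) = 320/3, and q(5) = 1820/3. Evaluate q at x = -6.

-4351/3

Using the Lagrange interpolation formula with nodes -3, 1, 3, 5:
  L_0(x) = (x - 1)(x - 3)(x - 5) / -192
  L_1(x) = (x + 3)(x - 3)(x - 5) / 32
  L_2(x) = (x + 3)(x - 1)(x - 5) / -24
  L_3(x) = (x + 3)(x - 1)(x - 3) / 64
Then q(x) = -580/3·L_0(x) - 4/3·L_1(x) + 320/3·L_2(x) + 1820/3·L_3(x).
Expanding and collecting terms gives q(x) = 6x³ - 5x² - 4x + 5/3.
Evaluating at x = -6: q(-6) = -4351/3.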